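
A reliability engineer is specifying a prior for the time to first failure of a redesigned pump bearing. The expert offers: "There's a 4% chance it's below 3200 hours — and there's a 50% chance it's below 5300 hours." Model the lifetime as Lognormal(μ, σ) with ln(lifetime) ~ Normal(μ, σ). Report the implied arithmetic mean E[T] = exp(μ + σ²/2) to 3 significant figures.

If T ~ Lognormal(μ,σ) then ln T ~ Normal(μ,σ), so the p-quantile of ln T is μ + z_p·σ.
ln(3200) = 8.071 and ln(5300) = 8.575; z_{0.04} = -1.751, z_{0.5} = 0.
σ = (8.575 − 8.071)/(0 − (-1.751)) = 0.288.
μ = 8.071 − (-1.751)·0.288 = 8.575.
E[T] = exp(μ + σ²/2) = exp(8.575 + 0.0415) = 5520 hours.

E[T] ≈ 5520 hours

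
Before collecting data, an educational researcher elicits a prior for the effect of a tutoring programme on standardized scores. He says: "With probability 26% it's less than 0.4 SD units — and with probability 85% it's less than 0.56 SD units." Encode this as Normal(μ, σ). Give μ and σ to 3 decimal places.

The p-quantile of Normal(μ,σ) is μ + z_p·σ, with z_{0.26} = -0.6433 and z_{0.85} = 1.036.
Eliminate σ: μ = (z₂·x₁ − z₁·x₂)/(z₂ − z₁) = (1.036·0.4 − (-0.6433)·0.56)/1.68 = 0.461.
Then σ = (x₂ − x₁)/(z₂ − z₁) = (0.56 − 0.4)/1.68 = 0.095.

μ = 0.461, σ = 0.095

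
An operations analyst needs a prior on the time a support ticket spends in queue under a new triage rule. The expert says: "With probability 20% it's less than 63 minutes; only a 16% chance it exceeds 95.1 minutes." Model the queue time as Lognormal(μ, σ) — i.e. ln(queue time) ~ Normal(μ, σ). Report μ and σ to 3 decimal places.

If T ~ Lognormal(μ,σ) then ln T ~ Normal(μ,σ), so the p-quantile of ln T is μ + z_p·σ.
ln(63) = 4.143 and ln(95.1) = 4.555; z_{0.2} = -0.8416, z_{0.84} = 0.9945.
σ = (4.555 − 4.143)/(0.9945 − (-0.8416)) = 0.224.
μ = 4.143 − (-0.8416)·0.224 = 4.332.

μ ≈ 4.332, σ ≈ 0.224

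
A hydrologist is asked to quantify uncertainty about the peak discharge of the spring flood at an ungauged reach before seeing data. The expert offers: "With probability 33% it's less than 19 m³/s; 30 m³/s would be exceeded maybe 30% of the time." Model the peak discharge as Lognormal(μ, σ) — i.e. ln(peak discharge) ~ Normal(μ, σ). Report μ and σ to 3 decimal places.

If T ~ Lognormal(μ,σ) then ln T ~ Normal(μ,σ), so the p-quantile of ln T is μ + z_p·σ.
ln(19) = 2.944 and ln(30) = 3.401; z_{0.33} = -0.4399, z_{0.7} = 0.5244.
σ = (3.401 − 2.944)/(0.5244 − (-0.4399)) = 0.474.
μ = 2.944 − (-0.4399)·0.474 = 3.153.

μ ≈ 3.153, σ ≈ 0.474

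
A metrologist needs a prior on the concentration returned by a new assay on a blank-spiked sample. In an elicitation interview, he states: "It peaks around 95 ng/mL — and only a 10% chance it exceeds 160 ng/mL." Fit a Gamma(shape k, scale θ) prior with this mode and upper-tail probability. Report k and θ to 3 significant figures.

k ≈ 7.96, θ ≈ 13.7

Gamma(k,θ) with k>1 has mode (k−1)θ, so θ = 95/(k−1).
Need P(X < 160) = 0.9 with θ tied to k this way. Start at k = 2, θ = 95: P(X<160) ≈ 0.502.
Too low — raise k to concentrate. Iterating converges to k ≈ 7.96.
Then θ = 95/(7.96−1) ≈ 13.7.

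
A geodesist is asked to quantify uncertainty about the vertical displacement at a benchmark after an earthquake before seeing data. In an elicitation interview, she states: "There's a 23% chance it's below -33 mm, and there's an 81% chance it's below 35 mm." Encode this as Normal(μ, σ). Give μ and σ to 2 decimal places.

μ = -1.92, σ = 42.06

For Normal(μ,σ), the p-quantile is μ + z_p·σ. Here z_{0.23} = -0.7388, z_{0.81} = 0.8779.
So -33 = μ − 0.7388σ and 35 = μ + 0.8779σ.
Subtracting: σ = (35 − -33)/(0.8779 − (-0.7388)) = 42.06.
Then μ = -33 − (-0.7388)·42.06 = -1.92.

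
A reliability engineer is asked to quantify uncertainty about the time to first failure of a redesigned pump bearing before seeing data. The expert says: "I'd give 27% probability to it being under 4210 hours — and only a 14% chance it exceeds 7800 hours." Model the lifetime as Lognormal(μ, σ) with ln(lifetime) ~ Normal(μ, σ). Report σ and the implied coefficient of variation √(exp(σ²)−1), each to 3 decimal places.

σ ≈ 0.364, CV ≈ 0.377

If T ~ Lognormal(μ,σ) then ln T ~ Normal(μ,σ), so the p-quantile of ln T is μ + z_p·σ.
ln(4210) = 8.345 and ln(7800) = 8.962; z_{0.27} = -0.6128, z_{0.86} = 1.08.
σ = (8.962 − 8.345)/(1.08 − (-0.6128)) = 0.364.
μ = 8.345 − (-0.6128)·0.364 = 8.568.
CV = √(exp(σ²)−1) = √(exp(0.1327)−1) = 0.377.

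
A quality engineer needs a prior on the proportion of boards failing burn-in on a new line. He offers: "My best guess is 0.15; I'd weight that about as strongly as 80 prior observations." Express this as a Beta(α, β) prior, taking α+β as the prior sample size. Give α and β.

α = 12, β = 68

Under the effective-sample-size interpretation, Beta(α, β) has prior mean α/(α+β) and prior sample size α+β.
So α+β = 80 and α/(α+β) = 0.15, giving α = 0.15·80 = 12 and β = 80 − 12 = 68.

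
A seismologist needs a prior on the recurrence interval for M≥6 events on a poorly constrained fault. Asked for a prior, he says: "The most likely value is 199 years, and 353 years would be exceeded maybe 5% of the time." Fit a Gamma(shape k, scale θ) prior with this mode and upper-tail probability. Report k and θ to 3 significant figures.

Gamma(k,θ) with k>1 has mode (k−1)θ, so θ = 199/(k−1).
Need P(X < 353) = 0.95 with θ tied to k this way. Start at k = 2, θ = 199: P(X<353) ≈ 0.529.
Too low — raise k to concentrate. Iterating converges to k ≈ 9.49.
Then θ = 199/(9.49−1) ≈ 23.4.

k ≈ 9.49, θ ≈ 23.4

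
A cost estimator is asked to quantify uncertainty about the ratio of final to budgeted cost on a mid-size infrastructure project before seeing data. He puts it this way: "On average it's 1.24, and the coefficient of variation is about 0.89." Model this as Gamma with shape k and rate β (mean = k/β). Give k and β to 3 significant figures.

k ≈ 1.26, β ≈ 1.02

For Gamma(k, rate β): mean = k/β, variance = k/β², so CV = 1/√k.
CV = 0.89, hence k = 1/CV² = 1.26.
Then β = k/mean = 1.26/1.24 = 1.02.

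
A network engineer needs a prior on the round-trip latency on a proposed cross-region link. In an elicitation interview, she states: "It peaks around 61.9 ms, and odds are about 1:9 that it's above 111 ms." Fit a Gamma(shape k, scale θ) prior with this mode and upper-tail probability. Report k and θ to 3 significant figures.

Gamma(k,θ) with k>1 has mode (k−1)θ, so θ = 61.9/(k−1).
Need P(X < 111) = 0.9 with θ tied to k this way. Start at k = 2, θ = 61.9: P(X<111) ≈ 0.535.
Too low — raise k to concentrate. Iterating converges to k ≈ 6.58.
Then θ = 61.9/(6.58−1) ≈ 11.1.

k ≈ 6.58, θ ≈ 11.1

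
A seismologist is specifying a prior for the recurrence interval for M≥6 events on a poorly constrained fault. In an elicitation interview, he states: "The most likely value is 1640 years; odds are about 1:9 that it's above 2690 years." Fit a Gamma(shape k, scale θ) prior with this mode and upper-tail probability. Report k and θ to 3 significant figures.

k ≈ 8.7, θ ≈ 213

Gamma(k,θ) with k>1 has mode (k−1)θ, so θ = 1640/(k−1).
Need P(X < 2690) = 0.9 with θ tied to k this way. Start at k = 2, θ = 1640: P(X<2690) ≈ 0.488.
Too low — raise k to concentrate. Iterating converges to k ≈ 8.7.
Then θ = 1640/(8.7−1) ≈ 213.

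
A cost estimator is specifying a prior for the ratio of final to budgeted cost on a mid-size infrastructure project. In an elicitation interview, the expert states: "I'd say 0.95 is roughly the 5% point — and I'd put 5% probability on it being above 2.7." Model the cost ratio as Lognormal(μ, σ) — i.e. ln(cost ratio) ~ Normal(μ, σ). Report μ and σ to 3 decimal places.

μ ≈ 0.471, σ ≈ 0.318

If T ~ Lognormal(μ,σ) then ln T ~ Normal(μ,σ), so the p-quantile of ln T is μ + z_p·σ.
ln(0.95) = -0.05129 and ln(2.7) = 0.9933; z_{0.05} = -1.645, z_{0.95} = 1.645.
σ = (0.9933 − -0.05129)/(1.645 − (-1.645)) = 0.318.
μ = -0.05129 − (-1.645)·0.318 = 0.471.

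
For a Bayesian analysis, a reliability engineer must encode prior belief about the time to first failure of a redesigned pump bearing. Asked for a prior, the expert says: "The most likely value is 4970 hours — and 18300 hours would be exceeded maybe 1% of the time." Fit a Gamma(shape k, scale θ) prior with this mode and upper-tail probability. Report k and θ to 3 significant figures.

k ≈ 3.52, θ ≈ 1980

Gamma(k,θ) with k>1 has mode (k−1)θ, so θ = 4970/(k−1).
Need P(X < 18300) = 0.99 with θ tied to k this way. Start at k = 2, θ = 4970: P(X<18300) ≈ 0.882.
Too low — raise k to concentrate. Iterating converges to k ≈ 3.52.
Then θ = 4970/(3.52−1) ≈ 1980.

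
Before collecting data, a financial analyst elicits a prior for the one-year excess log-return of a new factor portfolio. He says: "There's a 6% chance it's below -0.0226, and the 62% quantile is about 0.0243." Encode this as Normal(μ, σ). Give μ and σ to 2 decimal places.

μ = 0.02, σ = 0.03

The p-quantile of Normal(μ,σ) is μ + z_p·σ, with z_{0.06} = -1.555 and z_{0.62} = 0.3055.
Eliminate σ: μ = (z₂·x₁ − z₁·x₂)/(z₂ − z₁) = (0.3055·-0.0226 − (-1.555)·0.0243)/1.86 = 0.02.
Then σ = (x₂ − x₁)/(z₂ − z₁) = (0.0243 − -0.0226)/1.86 = 0.03.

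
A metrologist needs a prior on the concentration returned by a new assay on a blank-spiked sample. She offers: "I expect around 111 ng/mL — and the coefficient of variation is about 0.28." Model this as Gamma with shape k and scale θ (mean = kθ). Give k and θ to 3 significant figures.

For Gamma(k, scale θ): mean = kθ, variance = kθ², so CV = 1/√k.
CV = 0.28, hence k = 1/CV² = 12.8.
Then θ = mean/k = 111/12.8 = 8.7.

k ≈ 12.8, θ ≈ 8.7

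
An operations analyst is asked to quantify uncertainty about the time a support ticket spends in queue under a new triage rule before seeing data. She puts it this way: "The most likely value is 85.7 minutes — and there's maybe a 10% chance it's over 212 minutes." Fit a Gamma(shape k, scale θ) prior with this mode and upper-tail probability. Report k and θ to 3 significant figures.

k ≈ 3.34, θ ≈ 36.6

Gamma(k,θ) with k>1 has mode (k−1)θ, so θ = 85.7/(k−1).
Need P(X < 212) = 0.9 with θ tied to k this way. Start at k = 2, θ = 85.7: P(X<212) ≈ 0.707.
Too low — raise k to concentrate. Iterating converges to k ≈ 3.34.
Then θ = 85.7/(3.34−1) ≈ 36.6.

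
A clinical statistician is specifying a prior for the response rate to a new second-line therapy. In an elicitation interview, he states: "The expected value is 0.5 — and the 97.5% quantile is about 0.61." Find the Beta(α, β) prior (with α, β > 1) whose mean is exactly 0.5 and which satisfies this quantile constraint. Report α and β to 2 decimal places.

α ≈ 38.96, β ≈ 38.96

With mean 0.5 fixed, write α = 0.5s, β = 0.5s where s = α+β.
Need P(θ < 0.61) = 0.975 under Beta(0.5s, 0.5s). Normal approximation: (q−m)/√(m(1−m)/s) ≈ z_{0.975} = 1.96, so s ≈ 0.5·0.5·(1.96)²/(0.61−0.5)² = 79.4.
At s = 79.4: P(θ<0.61) ≈ 0.976. Adjusting to match 0.975 gives s ≈ 77.93.
So α = 0.5·77.93 ≈ 38.96, β = 0.5·77.93 ≈ 38.96.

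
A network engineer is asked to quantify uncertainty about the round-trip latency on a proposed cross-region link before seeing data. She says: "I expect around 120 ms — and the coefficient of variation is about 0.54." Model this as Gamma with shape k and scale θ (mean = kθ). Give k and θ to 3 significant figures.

For Gamma(k, scale θ): mean = kθ, variance = kθ², so CV = 1/√k.
CV = 0.54, hence k = 1/CV² = 3.43.
Then θ = mean/k = 120/3.43 = 35.

k ≈ 3.43, θ ≈ 35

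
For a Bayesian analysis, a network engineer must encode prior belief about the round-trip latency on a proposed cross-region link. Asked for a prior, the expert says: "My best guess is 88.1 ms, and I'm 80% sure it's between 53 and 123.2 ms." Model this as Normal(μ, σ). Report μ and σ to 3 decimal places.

μ = 88.100, σ = 27.389

A symmetric 80% interval runs μ ± z·σ with z = 1.282.
Half-width = 35.1, so σ = 35.1/1.282 = 27.389.
μ is the stated best guess, 88.100.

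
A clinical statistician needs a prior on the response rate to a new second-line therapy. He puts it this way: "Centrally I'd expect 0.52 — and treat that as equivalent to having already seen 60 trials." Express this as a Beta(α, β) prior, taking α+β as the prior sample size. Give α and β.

α = 31.2, β = 28.8

Under the effective-sample-size interpretation, Beta(α, β) has prior mean α/(α+β) and prior sample size α+β.
So α+β = 60 and α/(α+β) = 0.52, giving α = 0.52·60 = 31.2 and β = 60 − 31.2 = 28.8.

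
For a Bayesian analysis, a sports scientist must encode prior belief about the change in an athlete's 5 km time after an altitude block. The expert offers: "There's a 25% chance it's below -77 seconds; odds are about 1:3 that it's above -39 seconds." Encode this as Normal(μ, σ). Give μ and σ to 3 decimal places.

For Normal(μ,σ), the p-quantile is μ + z_p·σ. Here z_{0.25} = -0.6745, z_{0.75} = 0.6745.
So -77 = μ − 0.6745σ and -39 = μ + 0.6745σ.
Subtracting: σ = (-39 − -77)/(0.6745 − (-0.6745)) = 28.169.
Then μ = -77 − (-0.6745)·28.169 = -58.000.

μ = -58.000, σ = 28.169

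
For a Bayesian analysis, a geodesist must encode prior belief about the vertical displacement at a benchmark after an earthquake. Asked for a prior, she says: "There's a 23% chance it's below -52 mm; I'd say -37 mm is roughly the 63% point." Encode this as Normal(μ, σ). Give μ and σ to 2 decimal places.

μ = -41.65, σ = 14.01

For Normal(μ,σ), the p-quantile is μ + z_p·σ. Here z_{0.23} = -0.7388, z_{0.63} = 0.3319.
So -52 = μ − 0.7388σ and -37 = μ + 0.3319σ.
Subtracting: σ = (-37 − -52)/(0.3319 − (-0.7388)) = 14.01.
Then μ = -52 − (-0.7388)·14.01 = -41.65.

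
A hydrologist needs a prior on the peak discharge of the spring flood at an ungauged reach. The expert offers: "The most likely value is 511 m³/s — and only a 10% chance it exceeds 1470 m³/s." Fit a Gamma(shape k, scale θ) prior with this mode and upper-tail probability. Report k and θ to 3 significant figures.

Gamma(k,θ) with k>1 has mode (k−1)θ, so θ = 511/(k−1).
Need P(X < 1470) = 0.9 with θ tied to k this way. Start at k = 2, θ = 511: P(X<1470) ≈ 0.782.
Too low — raise k to concentrate. Iterating converges to k ≈ 2.71.
Then θ = 511/(2.71−1) ≈ 299.

k ≈ 2.71, θ ≈ 299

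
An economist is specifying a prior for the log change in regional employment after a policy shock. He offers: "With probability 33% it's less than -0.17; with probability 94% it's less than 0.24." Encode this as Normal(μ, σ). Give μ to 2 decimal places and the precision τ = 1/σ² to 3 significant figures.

μ = -0.08, τ = 23.7

The p-quantile of Normal(μ,σ) is μ + z_p·σ, with z_{0.33} = -0.4399 and z_{0.94} = 1.555.
Eliminate σ: μ = (z₂·x₁ − z₁·x₂)/(z₂ − z₁) = (1.555·-0.17 − (-0.4399)·0.24)/1.995 = -0.08.
Then σ = (x₂ − x₁)/(z₂ − z₁) = (0.24 − -0.17)/1.995 = 0.21.
Precision τ = 1/σ² = 1/0.2055² = 23.7.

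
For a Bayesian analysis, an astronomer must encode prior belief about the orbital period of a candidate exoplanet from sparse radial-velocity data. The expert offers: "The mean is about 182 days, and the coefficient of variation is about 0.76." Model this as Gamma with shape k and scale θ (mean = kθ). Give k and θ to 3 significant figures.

For Gamma(k, scale θ): mean = kθ, variance = kθ², so CV = 1/√k.
CV = 0.76, hence k = 1/CV² = 1.73.
Then θ = mean/k = 182/1.73 = 105.

k ≈ 1.73, θ ≈ 105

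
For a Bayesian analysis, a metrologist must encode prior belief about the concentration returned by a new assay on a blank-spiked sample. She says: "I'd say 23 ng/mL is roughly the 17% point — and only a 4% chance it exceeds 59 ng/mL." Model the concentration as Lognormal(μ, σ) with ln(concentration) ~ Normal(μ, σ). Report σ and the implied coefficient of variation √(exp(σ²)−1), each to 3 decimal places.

If T ~ Lognormal(μ,σ) then ln T ~ Normal(μ,σ), so the p-quantile of ln T is μ + z_p·σ.
ln(23) = 3.135 and ln(59) = 4.078; z_{0.17} = -0.9542, z_{0.96} = 1.751.
σ = (4.078 − 3.135)/(1.751 − (-0.9542)) = 0.348.
μ = 3.135 − (-0.9542)·0.348 = 3.468.
CV = √(exp(σ²)−1) = √(exp(0.1213)−1) = 0.359.

σ ≈ 0.348, CV ≈ 0.359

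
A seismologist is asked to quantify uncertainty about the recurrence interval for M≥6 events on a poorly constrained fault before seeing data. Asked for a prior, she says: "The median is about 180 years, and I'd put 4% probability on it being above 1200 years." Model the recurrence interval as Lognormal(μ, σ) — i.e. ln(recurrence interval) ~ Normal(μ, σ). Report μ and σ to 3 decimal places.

μ ≈ 5.193, σ ≈ 1.084

If T ~ Lognormal(μ,σ) then ln T ~ Normal(μ,σ), so the p-quantile of ln T is μ + z_p·σ.
ln(180) = 5.193 and ln(1200) = 7.09; z_{0.5} = 0, z_{0.96} = 1.751.
σ = (7.09 − 5.193)/(1.751 − (0)) = 1.084.
μ = 5.193 − (0)·1.084 = 5.193.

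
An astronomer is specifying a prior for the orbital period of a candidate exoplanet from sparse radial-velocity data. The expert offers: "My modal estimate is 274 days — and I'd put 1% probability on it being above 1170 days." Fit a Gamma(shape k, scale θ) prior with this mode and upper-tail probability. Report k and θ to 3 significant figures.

Gamma(k,θ) with k>1 has mode (k−1)θ, so θ = 274/(k−1).
Need P(X < 1170) = 0.99 with θ tied to k this way. Start at k = 2, θ = 274: P(X<1170) ≈ 0.926.
Too low — raise k to concentrate. Iterating converges to k ≈ 2.95.
Then θ = 274/(2.95−1) ≈ 141.

k ≈ 2.95, θ ≈ 141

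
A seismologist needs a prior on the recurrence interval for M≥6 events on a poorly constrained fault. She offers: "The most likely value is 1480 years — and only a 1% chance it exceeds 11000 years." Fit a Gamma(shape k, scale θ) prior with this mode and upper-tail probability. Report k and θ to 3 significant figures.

k ≈ 1.86, θ ≈ 1730

Gamma(k,θ) with k>1 has mode (k−1)θ, so θ = 1480/(k−1).
Need P(X < 11000) = 0.99 with θ tied to k this way. Start at k = 2, θ = 1480: P(X<11000) ≈ 0.995.
Too high — lower k to spread out. Iterating converges to k ≈ 1.86.
Then θ = 1480/(1.86−1) ≈ 1730.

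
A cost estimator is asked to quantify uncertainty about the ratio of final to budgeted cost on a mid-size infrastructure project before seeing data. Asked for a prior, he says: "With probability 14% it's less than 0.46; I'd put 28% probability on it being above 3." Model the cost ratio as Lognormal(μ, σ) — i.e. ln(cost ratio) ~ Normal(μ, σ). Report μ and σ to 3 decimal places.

If T ~ Lognormal(μ,σ) then ln T ~ Normal(μ,σ), so the p-quantile of ln T is μ + z_p·σ.
ln(0.46) = -0.7765 and ln(3) = 1.099; z_{0.14} = -1.08, z_{0.72} = 0.5828.
σ = (1.099 − -0.7765)/(0.5828 − (-1.08)) = 1.127.
μ = -0.7765 − (-1.08)·1.127 = 0.441.

μ ≈ 0.441, σ ≈ 1.127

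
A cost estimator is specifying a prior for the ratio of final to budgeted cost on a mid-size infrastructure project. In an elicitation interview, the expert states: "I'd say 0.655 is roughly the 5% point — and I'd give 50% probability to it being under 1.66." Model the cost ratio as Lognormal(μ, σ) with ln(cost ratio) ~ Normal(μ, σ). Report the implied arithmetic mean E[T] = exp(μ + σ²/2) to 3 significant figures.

E[T] ≈ 1.95

If T ~ Lognormal(μ,σ) then ln T ~ Normal(μ,σ), so the p-quantile of ln T is μ + z_p·σ.
ln(0.655) = -0.4231 and ln(1.66) = 0.5068; z_{0.05} = -1.645, z_{0.5} = 0.
σ = (0.5068 − -0.4231)/(0 − (-1.645)) = 0.565.
μ = -0.4231 − (-1.645)·0.565 = 0.507.
E[T] = exp(μ + σ²/2) = exp(0.507 + 0.1598) = 1.95.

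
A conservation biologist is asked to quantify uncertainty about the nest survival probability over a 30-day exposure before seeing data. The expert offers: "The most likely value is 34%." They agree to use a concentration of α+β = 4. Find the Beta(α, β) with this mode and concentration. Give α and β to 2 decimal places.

For α,β > 1 the Beta mode is (α−1)/(α+β−2). With α+β = 4, the mode is (α−1)/2.
Set (α−1)/2 = 0.34 → α = 1 + 0.34·2 = 1.68.
β = 4 − α = 2.32.

α = 1.68, β = 2.32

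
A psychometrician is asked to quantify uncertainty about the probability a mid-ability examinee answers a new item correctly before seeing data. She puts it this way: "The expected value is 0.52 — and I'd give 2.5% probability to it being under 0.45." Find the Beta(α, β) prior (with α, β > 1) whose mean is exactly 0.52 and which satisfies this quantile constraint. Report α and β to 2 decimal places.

With mean 0.52 fixed, write α = 0.52s, β = 0.48s where s = α+β.
Need P(θ < 0.45) = 0.025 under Beta(0.52s, 0.48s). Normal approximation: (q−m)/√(m(1−m)/s) ≈ z_{0.025} = -1.96, so s ≈ 0.52·0.48·(-1.96)²/(0.45−0.52)² = 195.7.
At s = 195.7: P(θ<0.45) ≈ 0.025. Adjusting to match 0.025 gives s ≈ 195.34.
So α = 0.52·195.34 ≈ 101.58, β = 0.48·195.34 ≈ 93.76.

α ≈ 101.58, β ≈ 93.76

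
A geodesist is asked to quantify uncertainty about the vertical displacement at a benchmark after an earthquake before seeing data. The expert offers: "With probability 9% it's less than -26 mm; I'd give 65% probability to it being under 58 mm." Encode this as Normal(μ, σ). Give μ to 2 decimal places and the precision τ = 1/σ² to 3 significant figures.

The p-quantile of Normal(μ,σ) is μ + z_p·σ, with z_{0.09} = -1.341 and z_{0.65} = 0.3853.
Eliminate σ: μ = (z₂·x₁ − z₁·x₂)/(z₂ − z₁) = (0.3853·-26 − (-1.341)·58)/1.726 = 39.25.
Then σ = (x₂ − x₁)/(z₂ − z₁) = (58 − -26)/1.726 = 48.67.
Precision τ = 1/σ² = 1/48.67² = 0.000422.

μ = 39.25, τ = 0.000422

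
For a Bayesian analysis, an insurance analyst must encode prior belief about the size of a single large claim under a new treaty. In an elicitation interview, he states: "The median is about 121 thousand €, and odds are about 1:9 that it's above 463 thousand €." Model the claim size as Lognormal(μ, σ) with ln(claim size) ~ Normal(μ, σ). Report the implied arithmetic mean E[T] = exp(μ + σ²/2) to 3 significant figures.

If T ~ Lognormal(μ,σ) then ln T ~ Normal(μ,σ), so the p-quantile of ln T is μ + z_p·σ.
ln(121) = 4.796 and ln(463) = 6.138; z_{0.5} = 0, z_{0.9} = 1.282.
σ = (6.138 − 4.796)/(1.282 − (0)) = 1.047.
μ = 4.796 − (0)·1.047 = 4.796.
E[T] = exp(μ + σ²/2) = exp(4.796 + 0.5482) = 209 thousand €.

E[T] ≈ 209 thousand €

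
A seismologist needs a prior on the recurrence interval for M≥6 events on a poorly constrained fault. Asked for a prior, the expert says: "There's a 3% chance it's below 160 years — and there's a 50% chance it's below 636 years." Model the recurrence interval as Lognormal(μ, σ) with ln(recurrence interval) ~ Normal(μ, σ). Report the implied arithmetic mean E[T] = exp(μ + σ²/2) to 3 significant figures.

E[T] ≈ 832 years

If T ~ Lognormal(μ,σ) then ln T ~ Normal(μ,σ), so the p-quantile of ln T is μ + z_p·σ.
ln(160) = 5.075 and ln(636) = 6.455; z_{0.03} = -1.881, z_{0.5} = 0.
σ = (6.455 − 5.075)/(0 − (-1.881)) = 0.734.
μ = 5.075 − (-1.881)·0.734 = 6.455.
E[T] = exp(μ + σ²/2) = exp(6.455 + 0.2692) = 832 years.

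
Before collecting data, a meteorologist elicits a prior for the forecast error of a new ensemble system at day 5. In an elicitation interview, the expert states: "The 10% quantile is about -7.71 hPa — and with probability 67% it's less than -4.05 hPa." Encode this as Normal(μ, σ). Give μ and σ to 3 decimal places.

μ = -4.985, σ = 2.126

The p-quantile of Normal(μ,σ) is μ + z_p·σ, with z_{0.1} = -1.282 and z_{0.67} = 0.4399.
Eliminate σ: μ = (z₂·x₁ − z₁·x₂)/(z₂ − z₁) = (0.4399·-7.71 − (-1.282)·-4.05)/1.721 = -4.985.
Then σ = (x₂ − x₁)/(z₂ − z₁) = (-4.05 − -7.71)/1.721 = 2.126.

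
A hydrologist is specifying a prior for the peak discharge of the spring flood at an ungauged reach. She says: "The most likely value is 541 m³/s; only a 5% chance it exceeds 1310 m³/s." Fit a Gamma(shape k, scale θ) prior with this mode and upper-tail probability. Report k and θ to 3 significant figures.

Gamma(k,θ) with k>1 has mode (k−1)θ, so θ = 541/(k−1).
Need P(X < 1310) = 0.95 with θ tied to k this way. Start at k = 2, θ = 541: P(X<1310) ≈ 0.696.
Too low — raise k to concentrate. Iterating converges to k ≈ 4.48.
Then θ = 541/(4.48−1) ≈ 155.

k ≈ 4.48, θ ≈ 155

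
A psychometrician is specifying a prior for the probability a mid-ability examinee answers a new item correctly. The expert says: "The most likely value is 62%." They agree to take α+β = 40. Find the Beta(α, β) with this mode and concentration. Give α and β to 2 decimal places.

α = 24.56, β = 15.44

For α,β > 1 the Beta mode is (α−1)/(α+β−2). With α+β = 40, the mode is (α−1)/38.
Set (α−1)/38 = 0.62 → α = 1 + 0.62·38 = 24.56.
β = 40 − α = 15.44.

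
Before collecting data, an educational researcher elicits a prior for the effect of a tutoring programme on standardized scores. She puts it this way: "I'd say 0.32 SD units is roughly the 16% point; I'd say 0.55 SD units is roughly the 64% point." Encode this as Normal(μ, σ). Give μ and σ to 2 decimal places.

The p-quantile of Normal(μ,σ) is μ + z_p·σ, with z_{0.16} = -0.9945 and z_{0.64} = 0.3585.
Eliminate σ: μ = (z₂·x₁ − z₁·x₂)/(z₂ − z₁) = (0.3585·0.32 − (-0.9945)·0.55)/1.353 = 0.49.
Then σ = (x₂ − x₁)/(z₂ − z₁) = (0.55 − 0.32)/1.353 = 0.17.

μ = 0.49, σ = 0.17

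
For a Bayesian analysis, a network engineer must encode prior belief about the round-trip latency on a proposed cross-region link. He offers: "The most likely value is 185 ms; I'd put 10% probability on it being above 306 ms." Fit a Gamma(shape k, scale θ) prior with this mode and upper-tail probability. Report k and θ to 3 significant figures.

Gamma(k,θ) with k>1 has mode (k−1)θ, so θ = 185/(k−1).
Need P(X < 306) = 0.9 with θ tied to k this way. Start at k = 2, θ = 185: P(X<306) ≈ 0.492.
Too low — raise k to concentrate. Iterating converges to k ≈ 8.45.
Then θ = 185/(8.45−1) ≈ 24.8.

k ≈ 8.45, θ ≈ 24.8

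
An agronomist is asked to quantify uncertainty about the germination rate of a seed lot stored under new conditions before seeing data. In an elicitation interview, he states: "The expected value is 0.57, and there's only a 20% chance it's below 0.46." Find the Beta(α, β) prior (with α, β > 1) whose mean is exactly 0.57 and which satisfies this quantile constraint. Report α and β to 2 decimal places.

With mean 0.57 fixed, write α = 0.57s, β = 0.43s where s = α+β.
Need P(θ < 0.46) = 0.2 under Beta(0.57s, 0.43s). Normal approximation: (q−m)/√(m(1−m)/s) ≈ z_{0.2} = -0.842, so s ≈ 0.57·0.43·(-0.842)²/(0.46−0.57)² = 14.3.
At s = 14.3: P(θ<0.46) ≈ 0.199. Adjusting to match 0.2 gives s ≈ 14.23.
So α = 0.57·14.23 ≈ 8.11, β = 0.43·14.23 ≈ 6.12.

α ≈ 8.11, β ≈ 6.12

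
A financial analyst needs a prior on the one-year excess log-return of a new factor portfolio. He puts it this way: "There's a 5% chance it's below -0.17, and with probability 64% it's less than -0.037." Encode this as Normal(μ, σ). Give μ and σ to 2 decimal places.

For Normal(μ,σ), the p-quantile is μ + z_p·σ. Here z_{0.05} = -1.645, z_{0.64} = 0.3585.
So -0.17 = μ − 1.645σ and -0.037 = μ + 0.3585σ.
Subtracting: σ = (-0.037 − -0.17)/(0.3585 − (-1.645)) = 0.07.
Then μ = -0.17 − (-1.645)·0.07 = -0.06.

μ = -0.06, σ = 0.07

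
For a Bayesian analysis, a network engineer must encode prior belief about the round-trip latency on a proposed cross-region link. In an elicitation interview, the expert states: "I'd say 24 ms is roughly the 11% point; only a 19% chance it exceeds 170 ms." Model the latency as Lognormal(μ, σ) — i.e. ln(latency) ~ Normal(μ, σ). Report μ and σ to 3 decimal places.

If T ~ Lognormal(μ,σ) then ln T ~ Normal(μ,σ), so the p-quantile of ln T is μ + z_p·σ.
ln(24) = 3.178 and ln(170) = 5.136; z_{0.11} = -1.227, z_{0.81} = 0.8779.
σ = (5.136 − 3.178)/(0.8779 − (-1.227)) = 0.930.
μ = 3.178 − (-1.227)·0.930 = 4.319.

μ ≈ 4.319, σ ≈ 0.930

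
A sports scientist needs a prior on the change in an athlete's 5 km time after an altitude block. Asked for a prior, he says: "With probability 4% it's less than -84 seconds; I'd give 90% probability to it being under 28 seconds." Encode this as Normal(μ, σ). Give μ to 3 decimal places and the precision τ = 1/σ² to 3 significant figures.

μ = -19.336, τ = 0.000733

For Normal(μ,σ), the p-quantile is μ + z_p·σ. Here z_{0.04} = -1.751, z_{0.9} = 1.282.
So -84 = μ − 1.751σ and 28 = μ + 1.282σ.
Subtracting: σ = (28 − -84)/(1.282 − (-1.751)) = 36.936.
Then μ = -84 − (-1.751)·36.936 = -19.336.
Precision τ = 1/σ² = 1/36.94² = 0.000733.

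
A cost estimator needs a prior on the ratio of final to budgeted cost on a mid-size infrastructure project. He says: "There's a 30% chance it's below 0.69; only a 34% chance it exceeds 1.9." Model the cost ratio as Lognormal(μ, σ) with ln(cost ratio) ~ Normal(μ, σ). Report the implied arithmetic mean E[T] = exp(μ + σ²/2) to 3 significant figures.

If T ~ Lognormal(μ,σ) then ln T ~ Normal(μ,σ), so the p-quantile of ln T is μ + z_p·σ.
ln(0.69) = -0.3711 and ln(1.9) = 0.6419; z_{0.3} = -0.5244, z_{0.66} = 0.4125.
σ = (0.6419 − -0.3711)/(0.4125 − (-0.5244)) = 1.081.
μ = -0.3711 − (-0.5244)·1.081 = 0.196.
E[T] = exp(μ + σ²/2) = exp(0.196 + 0.5845) = 2.18.

E[T] ≈ 2.18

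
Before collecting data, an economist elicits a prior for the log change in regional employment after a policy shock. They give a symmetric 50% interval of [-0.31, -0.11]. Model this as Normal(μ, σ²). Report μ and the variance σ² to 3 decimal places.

A symmetric 50% interval runs μ ± z·σ with z = 0.6745.
Half-width = 0.1, so σ = 0.1/0.6745 = 0.1483 and σ² = 0.022.
μ is the interval midpoint, -0.210.

μ = -0.210, σ² = 0.022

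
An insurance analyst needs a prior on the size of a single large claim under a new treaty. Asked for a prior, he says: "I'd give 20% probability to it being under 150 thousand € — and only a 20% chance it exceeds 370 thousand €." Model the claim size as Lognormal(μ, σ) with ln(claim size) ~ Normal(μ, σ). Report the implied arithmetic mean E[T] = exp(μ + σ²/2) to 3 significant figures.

If T ~ Lognormal(μ,σ) then ln T ~ Normal(μ,σ), so the p-quantile of ln T is μ + z_p·σ.
ln(150) = 5.011 and ln(370) = 5.914; z_{0.2} = -0.8416, z_{0.8} = 0.8416.
σ = (5.914 − 5.011)/(0.8416 − (-0.8416)) = 0.536.
μ = 5.011 − (-0.8416)·0.536 = 5.462.
E[T] = exp(μ + σ²/2) = exp(5.462 + 0.1439) = 272 thousand €.

E[T] ≈ 272 thousand €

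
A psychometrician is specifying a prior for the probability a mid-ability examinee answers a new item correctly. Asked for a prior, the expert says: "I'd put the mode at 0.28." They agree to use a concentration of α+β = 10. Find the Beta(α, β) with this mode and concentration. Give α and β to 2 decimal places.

For α,β > 1 the Beta mode is (α−1)/(α+β−2). With α+β = 10, the mode is (α−1)/8.
Set (α−1)/8 = 0.28 → α = 1 + 0.28·8 = 3.24.
β = 10 − α = 6.76.

α = 3.24, β = 6.76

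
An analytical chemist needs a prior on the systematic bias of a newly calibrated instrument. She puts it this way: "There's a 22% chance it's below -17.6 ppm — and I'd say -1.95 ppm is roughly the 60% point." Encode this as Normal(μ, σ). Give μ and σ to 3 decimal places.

μ = -5.816, σ = 15.260

The p-quantile of Normal(μ,σ) is μ + z_p·σ, with z_{0.22} = -0.7722 and z_{0.6} = 0.2533.
Eliminate σ: μ = (z₂·x₁ − z₁·x₂)/(z₂ − z₁) = (0.2533·-17.6 − (-0.7722)·-1.95)/1.026 = -5.816.
Then σ = (x₂ − x₁)/(z₂ − z₁) = (-1.95 − -17.6)/1.026 = 15.260.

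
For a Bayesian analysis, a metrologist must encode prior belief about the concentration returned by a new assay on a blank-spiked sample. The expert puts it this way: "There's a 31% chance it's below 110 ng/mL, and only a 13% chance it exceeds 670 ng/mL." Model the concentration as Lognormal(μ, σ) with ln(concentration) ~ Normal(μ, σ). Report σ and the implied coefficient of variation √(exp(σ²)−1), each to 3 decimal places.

If T ~ Lognormal(μ,σ) then ln T ~ Normal(μ,σ), so the p-quantile of ln T is μ + z_p·σ.
ln(110) = 4.7 and ln(670) = 6.507; z_{0.31} = -0.4959, z_{0.87} = 1.126.
σ = (6.507 − 4.7)/(1.126 − (-0.4959)) = 1.114.
μ = 4.7 − (-0.4959)·1.114 = 5.253.
CV = √(exp(σ²)−1) = √(exp(1.2405)−1) = 1.568.

σ ≈ 1.114, CV ≈ 1.568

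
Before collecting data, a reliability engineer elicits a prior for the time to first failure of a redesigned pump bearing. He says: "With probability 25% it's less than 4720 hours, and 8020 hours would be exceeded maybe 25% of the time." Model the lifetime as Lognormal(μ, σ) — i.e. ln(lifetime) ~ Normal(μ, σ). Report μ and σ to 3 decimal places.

μ ≈ 8.725, σ ≈ 0.393

If T ~ Lognormal(μ,σ) then ln T ~ Normal(μ,σ), so the p-quantile of ln T is μ + z_p·σ.
ln(4720) = 8.46 and ln(8020) = 8.99; z_{0.25} = -0.6745, z_{0.75} = 0.6745.
σ = (8.99 − 8.46)/(0.6745 − (-0.6745)) = 0.393.
μ = 8.46 − (-0.6745)·0.393 = 8.725.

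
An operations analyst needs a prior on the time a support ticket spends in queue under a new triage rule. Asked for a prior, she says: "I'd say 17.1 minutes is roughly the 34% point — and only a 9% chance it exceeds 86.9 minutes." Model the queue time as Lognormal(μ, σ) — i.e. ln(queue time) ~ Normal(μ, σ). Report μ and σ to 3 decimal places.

If T ~ Lognormal(μ,σ) then ln T ~ Normal(μ,σ), so the p-quantile of ln T is μ + z_p·σ.
ln(17.1) = 2.839 and ln(86.9) = 4.465; z_{0.34} = -0.4125, z_{0.91} = 1.341.
σ = (4.465 − 2.839)/(1.341 − (-0.4125)) = 0.927.
μ = 2.839 − (-0.4125)·0.927 = 3.222.

μ ≈ 3.222, σ ≈ 0.927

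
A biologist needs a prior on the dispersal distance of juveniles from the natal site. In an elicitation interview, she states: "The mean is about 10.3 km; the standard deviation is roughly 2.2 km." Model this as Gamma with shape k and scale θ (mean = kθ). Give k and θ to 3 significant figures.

k ≈ 21.9, θ ≈ 0.47

For Gamma(k, scale θ): mean = kθ, variance = kθ², so CV = 1/√k.
CV = SD/mean = 2.2/10.3 = 0.2136, hence k = 1/CV² = 21.9.
Then θ = mean/k = 10.3/21.9 = 0.47.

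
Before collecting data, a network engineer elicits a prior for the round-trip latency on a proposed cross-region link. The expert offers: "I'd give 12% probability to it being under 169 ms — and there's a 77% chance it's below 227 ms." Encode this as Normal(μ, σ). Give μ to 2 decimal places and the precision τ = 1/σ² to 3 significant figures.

For Normal(μ,σ), the p-quantile is μ + z_p·σ. Here z_{0.12} = -1.175, z_{0.77} = 0.7388.
So 169 = μ − 1.175σ and 227 = μ + 0.7388σ.
Subtracting: σ = (227 − 169)/(0.7388 − (-1.175)) = 30.31.
Then μ = 169 − (-1.175)·30.31 = 204.61.
Precision τ = 1/σ² = 1/30.31² = 0.00109.

μ = 204.61, τ = 0.00109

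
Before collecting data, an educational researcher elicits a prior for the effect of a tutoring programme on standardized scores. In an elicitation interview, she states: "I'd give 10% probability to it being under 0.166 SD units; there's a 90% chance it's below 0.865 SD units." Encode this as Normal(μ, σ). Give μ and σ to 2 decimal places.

For Normal(μ,σ), the p-quantile is μ + z_p·σ. Here z_{0.1} = -1.282, z_{0.9} = 1.282.
So 0.166 = μ − 1.282σ and 0.865 = μ + 1.282σ.
Subtracting: σ = (0.865 − 0.166)/(1.282 − (-1.282)) = 0.27.
Then μ = 0.166 − (-1.282)·0.27 = 0.52.

μ = 0.52, σ = 0.27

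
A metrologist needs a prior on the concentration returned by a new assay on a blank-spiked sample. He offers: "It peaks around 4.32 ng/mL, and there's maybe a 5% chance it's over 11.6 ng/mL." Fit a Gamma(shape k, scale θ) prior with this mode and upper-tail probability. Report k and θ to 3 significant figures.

Gamma(k,θ) with k>1 has mode (k−1)θ, so θ = 4.32/(k−1).
Need P(X < 11.6) = 0.95 with θ tied to k this way. Start at k = 2, θ = 4.32: P(X<11.6) ≈ 0.749.
Too low — raise k to concentrate. Iterating converges to k ≈ 3.76.
Then θ = 4.32/(3.76−1) ≈ 1.57.

k ≈ 3.76, θ ≈ 1.57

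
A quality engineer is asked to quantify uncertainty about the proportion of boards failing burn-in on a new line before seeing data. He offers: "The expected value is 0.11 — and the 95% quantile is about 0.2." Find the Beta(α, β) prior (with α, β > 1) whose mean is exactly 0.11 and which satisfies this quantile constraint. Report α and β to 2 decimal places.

With mean 0.11 fixed, write α = 0.11s, β = 0.89s where s = α+β.
Need P(θ < 0.2) = 0.95 under Beta(0.11s, 0.89s). Normal approximation: (q−m)/√(m(1−m)/s) ≈ z_{0.95} = 1.64, so s ≈ 0.11·0.89·(1.64)²/(0.2−0.11)² = 32.7.
At s = 32.7: P(θ<0.2) ≈ 0.934. Adjusting to match 0.95 gives s ≈ 40.14.
So α = 0.11·40.14 ≈ 4.42, β = 0.89·40.14 ≈ 35.72.

α ≈ 4.42, β ≈ 35.72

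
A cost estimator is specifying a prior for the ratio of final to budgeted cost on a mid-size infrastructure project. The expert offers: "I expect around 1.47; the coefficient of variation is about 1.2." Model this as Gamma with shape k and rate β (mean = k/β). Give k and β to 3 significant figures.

k ≈ 0.694, β ≈ 0.472

For Gamma(k, rate β): mean = k/β, variance = k/β², so CV = 1/√k.
CV = 1.2, hence k = 1/CV² = 0.694.
Then β = k/mean = 0.694/1.47 = 0.472.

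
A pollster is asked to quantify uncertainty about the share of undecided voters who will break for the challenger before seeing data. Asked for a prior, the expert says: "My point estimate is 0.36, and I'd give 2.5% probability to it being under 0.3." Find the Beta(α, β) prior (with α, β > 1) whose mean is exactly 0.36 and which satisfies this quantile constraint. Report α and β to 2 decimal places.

α ≈ 84.74, β ≈ 150.65

With mean 0.36 fixed, write α = 0.36s, β = 0.64s where s = α+β.
Need P(θ < 0.3) = 0.025 under Beta(0.36s, 0.64s). Normal approximation: (q−m)/√(m(1−m)/s) ≈ z_{0.025} = -1.96, so s ≈ 0.36·0.64·(-1.96)²/(0.3−0.36)² = 245.9.
At s = 245.9: P(θ<0.3) ≈ 0.023. Adjusting to match 0.025 gives s ≈ 235.39.
So α = 0.36·235.39 ≈ 84.74, β = 0.64·235.39 ≈ 150.65.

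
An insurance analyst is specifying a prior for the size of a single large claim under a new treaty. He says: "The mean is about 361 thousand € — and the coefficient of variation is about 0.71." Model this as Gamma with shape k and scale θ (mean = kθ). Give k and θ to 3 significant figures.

k ≈ 1.98, θ ≈ 182

For Gamma(k, scale θ): mean = kθ, variance = kθ², so CV = 1/√k.
CV = 0.71, hence k = 1/CV² = 1.98.
Then θ = mean/k = 361/1.98 = 182.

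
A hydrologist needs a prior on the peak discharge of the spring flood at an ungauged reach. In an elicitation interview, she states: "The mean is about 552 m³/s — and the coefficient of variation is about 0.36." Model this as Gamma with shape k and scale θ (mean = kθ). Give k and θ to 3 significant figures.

k ≈ 7.72, θ ≈ 71.5

For Gamma(k, scale θ): mean = kθ, variance = kθ², so CV = 1/√k.
CV = 0.36, hence k = 1/CV² = 7.72.
Then θ = mean/k = 552/7.72 = 71.5.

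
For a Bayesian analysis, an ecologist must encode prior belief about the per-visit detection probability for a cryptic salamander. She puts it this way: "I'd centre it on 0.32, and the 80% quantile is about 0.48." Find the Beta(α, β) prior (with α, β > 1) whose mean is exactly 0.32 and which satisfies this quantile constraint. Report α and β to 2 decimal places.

α ≈ 1.78, β ≈ 3.79

With mean 0.32 fixed, write α = 0.32s, β = 0.68s where s = α+β.
Need P(θ < 0.48) = 0.8 under Beta(0.32s, 0.68s). Normal approximation: (q−m)/√(m(1−m)/s) ≈ z_{0.8} = 0.842, so s ≈ 0.32·0.68·(0.842)²/(0.48−0.32)² = 6.0.
At s = 6.0: P(θ<0.48) ≈ 0.808. Adjusting to match 0.8 gives s ≈ 5.57.
So α = 0.32·5.57 ≈ 1.78, β = 0.68·5.57 ≈ 3.79.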